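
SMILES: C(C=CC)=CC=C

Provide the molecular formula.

Heavy atoms from the SMILES: 7 C.
Implicit hydrogens by atom environment:
  5 × C: 1 H each → 5
  1 × C: 3 H
  1 × C: 2 H
  Total hydrogens = 10.
Molecular formula: C7H10

C7H10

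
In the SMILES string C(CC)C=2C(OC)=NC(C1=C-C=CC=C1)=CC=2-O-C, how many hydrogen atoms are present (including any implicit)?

19

Hydrogens are implicit in SMILES; fill each atom to its normal valence:
  6 × C (aromatic): 1 H each → 6
  5 × C (aromatic): no H
  3 × C: 3 H each → 9
  2 × C: 2 H each → 4
  2 × O: no H
  1 × N (aromatic): no H
  Total hydrogens = 19.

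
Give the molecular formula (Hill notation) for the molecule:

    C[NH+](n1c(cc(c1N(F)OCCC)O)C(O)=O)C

C10H17FN3O4+

Heavy atoms from the SMILES: 10 C, 1 F, 3 N, 4 O.
Implicit hydrogens by atom environment:
  3 × C: 3 H each → 9
  3 × C (aromatic): no H
  2 × C: 2 H each → 4
  2 × O: 1 H each → 2
  2 × O: no H
  1 × C (aromatic): 1 H
  1 × C: no H
  1 × F: no H
  1 × N (charge +1): 1 H
  1 × N (aromatic): no H
  1 × N: no H
  Total hydrogens = 17.
Net charge +1.
Molecular formula: C10H17FN3O4+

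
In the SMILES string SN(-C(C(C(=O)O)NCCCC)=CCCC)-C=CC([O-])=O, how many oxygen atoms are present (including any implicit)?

The symbol for oxygen appears 4 times in the SMILES.

4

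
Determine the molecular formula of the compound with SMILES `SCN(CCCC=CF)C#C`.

C8H12FNS

Heavy atoms from the SMILES: 8 C, 1 F, 1 N, 1 S.
Implicit hydrogens by atom environment:
  4 × C: 2 H each → 8
  3 × C: 1 H each → 3
  1 × C: no H
  1 × F: no H
  1 × N: no H
  1 × S: 1 H
  Total hydrogens = 12.
Molecular formula: C8H12FNS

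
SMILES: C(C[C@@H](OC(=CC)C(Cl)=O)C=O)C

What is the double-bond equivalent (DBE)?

3

Molecular formula from the SMILES: C9H13ClO3.
DoU = (2C + 2 + N − H − X)/2 = (2·9 + 2 + 0 − 13 − 1)/2 = 6/2 = 3.
(Structurally: 0 ring(s) + 3 π bond(s) = 3.)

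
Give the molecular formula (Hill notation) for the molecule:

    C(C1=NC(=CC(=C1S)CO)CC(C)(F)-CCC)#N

Heavy atoms from the SMILES: 13 C, 1 F, 2 N, 1 O, 1 S.
Implicit hydrogens by atom environment:
  4 × C: 2 H each → 8
  4 × C (aromatic): no H
  2 × C: 3 H each → 6
  2 × C: no H
  1 × C (aromatic): 1 H
  1 × F: no H
  1 × N (aromatic): no H
  1 × N: no H
  1 × O: 1 H
  1 × S: 1 H
  Total hydrogens = 17.
Molecular formula: C13H17FN2OS

C13H17FN2OS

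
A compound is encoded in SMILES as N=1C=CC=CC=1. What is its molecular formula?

C5H5N

Heavy atoms from the SMILES: 5 C, 1 N.
Implicit hydrogens by atom environment:
  5 × C (aromatic): 1 H each → 5
  1 × N (aromatic): no H
  Total hydrogens = 5.
Molecular formula: C5H5N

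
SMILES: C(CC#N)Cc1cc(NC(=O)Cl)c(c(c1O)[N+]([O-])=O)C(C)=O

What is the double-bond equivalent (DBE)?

Molecular formula from the SMILES: C13H12ClN3O5.
DoU = (2C + 2 + N − H − X)/2 = (2·13 + 2 + 3 − 12 − 1)/2 = 18/2 = 9.
(Structurally: 1 ring(s) + 8 π bond(s) = 9.)

9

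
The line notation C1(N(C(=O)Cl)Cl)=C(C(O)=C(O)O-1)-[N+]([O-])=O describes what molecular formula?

Heavy atoms from the SMILES: 5 C, 2 Cl, 2 N, 6 O.
Implicit hydrogens by atom environment:
  4 × C (aromatic): no H
  2 × Cl: no H
  2 × O: 1 H each → 2
  2 × O: no H
  1 × C: no H
  1 × N (charge +1): no H
  1 × N: no H
  1 × O (aromatic): no H
  1 × O (charge -1): no H
  Total hydrogens = 2.
Molecular formula: C5H2Cl2N2O6

C5H2Cl2N2O6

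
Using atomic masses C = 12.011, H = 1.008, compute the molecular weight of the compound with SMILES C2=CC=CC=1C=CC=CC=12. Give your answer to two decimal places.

128.17

Molecular formula: C10H8.
M = 10×12.011 + 8×1.008 = 128.17 g/mol.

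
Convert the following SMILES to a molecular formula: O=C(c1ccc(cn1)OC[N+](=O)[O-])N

C7H7N3O4

Heavy atoms from the SMILES: 7 C, 3 N, 4 O.
Implicit hydrogens by atom environment:
  3 × C (aromatic): 1 H each → 3
  3 × O: no H
  2 × C (aromatic): no H
  1 × C: 2 H
  1 × C: no H
  1 × N: 2 H
  1 × N (aromatic): no H
  1 × N (charge +1): no H
  1 × O (charge -1): no H
  Total hydrogens = 7.
Molecular formula: C7H7N3O4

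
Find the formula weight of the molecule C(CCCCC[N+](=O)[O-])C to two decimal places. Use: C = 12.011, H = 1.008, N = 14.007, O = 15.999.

Molecular formula: C7H15NO2.
M = 7×12.011 + 15×1.008 + 1×14.007 + 2×15.999 = 145.20 g/mol.

145.20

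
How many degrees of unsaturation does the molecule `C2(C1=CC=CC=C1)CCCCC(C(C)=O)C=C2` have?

7

Molecular formula from the SMILES: C16H20O.
DoU = (2C + 2 + N − H − X)/2 = (2·16 + 2 + 0 − 20 − 0)/2 = 14/2 = 7.
(Structurally: 2 ring(s) + 5 π bond(s) = 7.)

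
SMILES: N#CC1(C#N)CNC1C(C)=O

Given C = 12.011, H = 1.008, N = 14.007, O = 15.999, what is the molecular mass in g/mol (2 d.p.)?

Molecular formula: C7H7N3O.
M = 7×12.011 + 7×1.008 + 3×14.007 + 1×15.999 = 149.15 g/mol.

149.15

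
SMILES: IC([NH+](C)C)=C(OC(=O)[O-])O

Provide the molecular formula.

C5H8INO4

Heavy atoms from the SMILES: 5 C, 1 I, 1 N, 4 O.
Implicit hydrogens by atom environment:
  3 × C: no H
  2 × C: 3 H each → 6
  2 × O: no H
  1 × I: no H
  1 × N (charge +1): 1 H
  1 × O: 1 H
  1 × O (charge -1): no H
  Total hydrogens = 8.
Molecular formula: C5H8INO4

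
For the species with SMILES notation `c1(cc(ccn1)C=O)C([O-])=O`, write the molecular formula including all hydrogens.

Heavy atoms from the SMILES: 7 C, 1 N, 3 O.
Implicit hydrogens by atom environment:
  3 × C (aromatic): 1 H each → 3
  2 × C (aromatic): no H
  2 × O: no H
  1 × C: 1 H
  1 × C: no H
  1 × N (aromatic): no H
  1 × O (charge -1): no H
  Total hydrogens = 4.
Net charge -1.
Molecular formula: C7H4NO3-

C7H4NO3-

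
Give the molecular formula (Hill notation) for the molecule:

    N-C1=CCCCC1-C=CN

C8H14N2

Heavy atoms from the SMILES: 8 C, 2 N.
Implicit hydrogens by atom environment:
  4 × C: 1 H each → 4
  3 × C: 2 H each → 6
  2 × N: 2 H each → 4
  1 × C: no H
  Total hydrogens = 14.
Molecular formula: C8H14N2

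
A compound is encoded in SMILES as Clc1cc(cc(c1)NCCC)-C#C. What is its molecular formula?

C11H12ClN

Heavy atoms from the SMILES: 11 C, 1 Cl, 1 N.
Implicit hydrogens by atom environment:
  3 × C (aromatic): 1 H each → 3
  3 × C (aromatic): no H
  2 × C: 2 H each → 4
  1 × C: 3 H
  1 × C: 1 H
  1 × C: no H
  1 × Cl: no H
  1 × N: 1 H
  Total hydrogens = 12.
Molecular formula: C11H12ClN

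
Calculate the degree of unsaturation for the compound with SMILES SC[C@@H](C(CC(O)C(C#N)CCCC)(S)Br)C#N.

Molecular formula from the SMILES: C12H19BrN2OS2.
DoU = (2C + 2 + N − H − X)/2 = (2·12 + 2 + 2 − 19 − 1)/2 = 8/2 = 4.
(Structurally: 0 ring(s) + 4 π bond(s) = 4.)

4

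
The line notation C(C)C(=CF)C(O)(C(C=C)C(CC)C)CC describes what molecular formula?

C14H25FO

Heavy atoms from the SMILES: 14 C, 1 F, 1 O.
Implicit hydrogens by atom environment:
  4 × C: 3 H each → 12
  4 × C: 2 H each → 8
  4 × C: 1 H each → 4
  2 × C: no H
  1 × F: no H
  1 × O: 1 H
  Total hydrogens = 25.
Molecular formula: C14H25FO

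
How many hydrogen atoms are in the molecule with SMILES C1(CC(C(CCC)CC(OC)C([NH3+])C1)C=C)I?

27

Hydrogens are implicit in SMILES; fill each atom to its normal valence:
  6 × C: 2 H each → 12
  6 × C: 1 H each → 6
  2 × C: 3 H each → 6
  1 × I: no H
  1 × N (charge +1): 3 H
  1 × O: no H
  Total hydrogens = 27.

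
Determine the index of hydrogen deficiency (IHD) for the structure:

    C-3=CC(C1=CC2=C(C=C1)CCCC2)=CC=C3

Molecular formula from the SMILES: C16H16.
DoU = (2C + 2 + N − H − X)/2 = (2·16 + 2 + 0 − 16 − 0)/2 = 18/2 = 9.
(Structurally: 3 ring(s) + 6 π bond(s) = 9.)

9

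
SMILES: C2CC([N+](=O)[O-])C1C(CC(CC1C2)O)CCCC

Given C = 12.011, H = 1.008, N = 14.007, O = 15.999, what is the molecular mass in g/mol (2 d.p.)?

Molecular formula: C14H25NO3.
M = 14×12.011 + 25×1.008 + 1×14.007 + 3×15.999 = 255.36 g/mol.

255.36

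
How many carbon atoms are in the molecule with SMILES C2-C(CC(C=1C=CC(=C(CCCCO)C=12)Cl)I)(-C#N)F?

The symbol for carbon appears 15 times in the SMILES. (Cl is a single chlorine, not C + l.)

15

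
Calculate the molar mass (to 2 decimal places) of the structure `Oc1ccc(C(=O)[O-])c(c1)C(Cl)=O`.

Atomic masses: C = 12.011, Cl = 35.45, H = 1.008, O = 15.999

199.57

Molecular formula: C8H4ClO4-.
M = 8×12.011 + 1×35.45 + 4×1.008 + 4×15.999 = 199.57 g/mol.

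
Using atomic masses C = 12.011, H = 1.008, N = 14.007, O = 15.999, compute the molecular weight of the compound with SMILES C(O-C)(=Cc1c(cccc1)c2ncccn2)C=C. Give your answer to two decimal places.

Molecular formula: C15H14N2O.
M = 15×12.011 + 14×1.008 + 2×14.007 + 1×15.999 = 238.29 g/mol.

238.29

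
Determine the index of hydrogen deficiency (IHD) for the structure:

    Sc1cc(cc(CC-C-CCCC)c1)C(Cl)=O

Molecular formula from the SMILES: C14H19ClOS.
DoU = (2C + 2 + N − H − X)/2 = (2·14 + 2 + 0 − 19 − 1)/2 = 10/2 = 5.
(Structurally: 1 ring(s) + 4 π bond(s) = 5.)

5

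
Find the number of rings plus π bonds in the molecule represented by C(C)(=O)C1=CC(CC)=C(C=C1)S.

Molecular formula from the SMILES: C10H12OS.
DoU = (2C + 2 + N − H − X)/2 = (2·10 + 2 + 0 − 12 − 0)/2 = 10/2 = 5.
(Structurally: 1 ring(s) + 4 π bond(s) = 5.)

5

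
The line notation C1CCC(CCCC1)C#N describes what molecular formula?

C9H15N

Heavy atoms from the SMILES: 9 C, 1 N.
Implicit hydrogens by atom environment:
  7 × C: 2 H each → 14
  1 × C: 1 H
  1 × C: no H
  1 × N: no H
  Total hydrogens = 15.
Molecular formula: C9H15N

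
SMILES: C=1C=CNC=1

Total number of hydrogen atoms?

Hydrogens are implicit in SMILES; fill each atom to its normal valence:
  4 × C (aromatic): 1 H each → 4
  1 × N (aromatic): 1 H
  Total hydrogens = 5.

5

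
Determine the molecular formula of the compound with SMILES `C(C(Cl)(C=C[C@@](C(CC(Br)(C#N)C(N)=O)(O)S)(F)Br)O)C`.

C11H14Br2ClFN2O3S

Heavy atoms from the SMILES: 2 Br, 11 C, 1 Cl, 1 F, 2 N, 3 O, 1 S.
Implicit hydrogens by atom environment:
  6 × C: no H
  2 × Br: no H
  2 × C: 2 H each → 4
  2 × C: 1 H each → 2
  2 × O: 1 H each → 2
  1 × C: 3 H
  1 × Cl: no H
  1 × F: no H
  1 × N: 2 H
  1 × N: no H
  1 × O: no H
  1 × S: 1 H
  Total hydrogens = 14.
Molecular formula: C11H14Br2ClFN2O3S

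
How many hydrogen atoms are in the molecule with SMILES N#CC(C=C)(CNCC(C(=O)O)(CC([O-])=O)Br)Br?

Hydrogens are implicit in SMILES; fill each atom to its normal valence:
  5 × C: no H
  4 × C: 2 H each → 8
  2 × Br: no H
  2 × O: no H
  1 × C: 1 H
  1 × N: 1 H
  1 × N: no H
  1 × O: 1 H
  1 × O (charge -1): no H
  Total hydrogens = 11.

11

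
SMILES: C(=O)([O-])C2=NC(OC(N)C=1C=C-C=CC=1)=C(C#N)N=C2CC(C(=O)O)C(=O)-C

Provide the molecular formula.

Heavy atoms from the SMILES: 18 C, 4 N, 6 O.
Implicit hydrogens by atom environment:
  5 × C (aromatic): 1 H each → 5
  5 × C (aromatic): no H
  4 × C: no H
  4 × O: no H
  2 × C: 1 H each → 2
  2 × N (aromatic): no H
  1 × C: 3 H
  1 × C: 2 H
  1 × N: 2 H
  1 × N: no H
  1 × O: 1 H
  1 × O (charge -1): no H
  Total hydrogens = 15.
Net charge -1.
Molecular formula: C18H15N4O6-

C18H15N4O6-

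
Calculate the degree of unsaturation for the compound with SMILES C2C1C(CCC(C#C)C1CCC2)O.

Molecular formula from the SMILES: C12H18O.
DoU = (2C + 2 + N − H − X)/2 = (2·12 + 2 + 0 − 18 − 0)/2 = 8/2 = 4.
(Structurally: 2 ring(s) + 2 π bond(s) = 4.)

4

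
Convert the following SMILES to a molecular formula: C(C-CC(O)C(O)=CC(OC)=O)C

C9H16O4

Heavy atoms from the SMILES: 9 C, 4 O.
Implicit hydrogens by atom environment:
  3 × C: 2 H each → 6
  2 × C: 3 H each → 6
  2 × C: 1 H each → 2
  2 × C: no H
  2 × O: 1 H each → 2
  2 × O: no H
  Total hydrogens = 16.
Molecular formula: C9H16O4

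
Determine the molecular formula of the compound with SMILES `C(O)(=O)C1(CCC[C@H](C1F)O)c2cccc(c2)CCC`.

C16H21FO3

Heavy atoms from the SMILES: 16 C, 1 F, 3 O.
Implicit hydrogens by atom environment:
  5 × C: 2 H each → 10
  4 × C (aromatic): 1 H each → 4
  2 × C: 1 H each → 2
  2 × C: no H
  2 × C (aromatic): no H
  2 × O: 1 H each → 2
  1 × C: 3 H
  1 × F: no H
  1 × O: no H
  Total hydrogens = 21.
Molecular formula: C16H21FO3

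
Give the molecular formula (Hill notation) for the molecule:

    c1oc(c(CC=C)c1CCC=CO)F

Heavy atoms from the SMILES: 11 C, 1 F, 2 O.
Implicit hydrogens by atom environment:
  4 × C: 2 H each → 8
  3 × C: 1 H each → 3
  3 × C (aromatic): no H
  1 × C (aromatic): 1 H
  1 × F: no H
  1 × O: 1 H
  1 × O (aromatic): no H
  Total hydrogens = 13.
Molecular formula: C11H13FO2

C11H13FO2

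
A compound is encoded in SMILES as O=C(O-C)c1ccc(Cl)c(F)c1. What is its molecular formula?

Heavy atoms from the SMILES: 8 C, 1 Cl, 1 F, 2 O.
Implicit hydrogens by atom environment:
  3 × C (aromatic): 1 H each → 3
  3 × C (aromatic): no H
  2 × O: no H
  1 × C: 3 H
  1 × C: no H
  1 × Cl: no H
  1 × F: no H
  Total hydrogens = 6.
Molecular formula: C8H6ClFO2

C8H6ClFO2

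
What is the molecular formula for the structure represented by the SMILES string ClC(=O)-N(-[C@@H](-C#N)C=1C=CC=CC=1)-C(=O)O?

Heavy atoms from the SMILES: 10 C, 1 Cl, 2 N, 3 O.
Implicit hydrogens by atom environment:
  5 × C (aromatic): 1 H each → 5
  3 × C: no H
  2 × N: no H
  2 × O: no H
  1 × C: 1 H
  1 × C (aromatic): no H
  1 × Cl: no H
  1 × O: 1 H
  Total hydrogens = 7.
Molecular formula: C10H7ClN2O3

C10H7ClN2O3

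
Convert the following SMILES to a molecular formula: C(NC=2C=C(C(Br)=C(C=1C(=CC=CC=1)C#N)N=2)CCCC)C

C18H20BrN3

Heavy atoms from the SMILES: 1 Br, 18 C, 3 N.
Implicit hydrogens by atom environment:
  6 × C (aromatic): no H
  5 × C (aromatic): 1 H each → 5
  4 × C: 2 H each → 8
  2 × C: 3 H each → 6
  1 × Br: no H
  1 × C: no H
  1 × N: 1 H
  1 × N (aromatic): no H
  1 × N: no H
  Total hydrogens = 20.
Molecular formula: C18H20BrN3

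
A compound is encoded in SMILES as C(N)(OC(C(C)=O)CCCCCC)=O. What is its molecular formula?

Heavy atoms from the SMILES: 10 C, 1 N, 3 O.
Implicit hydrogens by atom environment:
  5 × C: 2 H each → 10
  3 × O: no H
  2 × C: 3 H each → 6
  2 × C: no H
  1 × C: 1 H
  1 × N: 2 H
  Total hydrogens = 19.
Molecular formula: C10H19NO3

C10H19NO3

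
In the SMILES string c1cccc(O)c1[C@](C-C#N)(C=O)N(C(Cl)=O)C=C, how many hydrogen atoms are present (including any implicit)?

11

Hydrogens are implicit in SMILES; fill each atom to its normal valence:
  4 × C (aromatic): 1 H each → 4
  3 × C: no H
  2 × C: 2 H each → 4
  2 × C: 1 H each → 2
  2 × C (aromatic): no H
  2 × N: no H
  2 × O: no H
  1 × Cl: no H
  1 × O: 1 H
  Total hydrogens = 11.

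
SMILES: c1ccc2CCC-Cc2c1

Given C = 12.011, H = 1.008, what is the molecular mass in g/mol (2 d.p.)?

Molecular formula: C10H12.
M = 10×12.011 + 12×1.008 = 132.21 g/mol.

132.21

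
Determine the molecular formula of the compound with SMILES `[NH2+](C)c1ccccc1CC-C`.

C10H16N+

Heavy atoms from the SMILES: 10 C, 1 N.
Implicit hydrogens by atom environment:
  4 × C (aromatic): 1 H each → 4
  2 × C: 3 H each → 6
  2 × C: 2 H each → 4
  2 × C (aromatic): no H
  1 × N (charge +1): 2 H
  Total hydrogens = 16.
Net charge +1.
Molecular formula: C10H16N+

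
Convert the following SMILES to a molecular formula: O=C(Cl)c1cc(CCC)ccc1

C10H11ClO

Heavy atoms from the SMILES: 10 C, 1 Cl, 1 O.
Implicit hydrogens by atom environment:
  4 × C (aromatic): 1 H each → 4
  2 × C: 2 H each → 4
  2 × C (aromatic): no H
  1 × C: 3 H
  1 × C: no H
  1 × Cl: no H
  1 × O: no H
  Total hydrogens = 11.
Molecular formula: C10H11ClO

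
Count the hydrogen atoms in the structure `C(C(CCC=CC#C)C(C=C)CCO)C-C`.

24

Hydrogens are implicit in SMILES; fill each atom to its normal valence:
  7 × C: 2 H each → 14
  6 × C: 1 H each → 6
  1 × C: 3 H
  1 × C: no H
  1 × O: 1 H
  Total hydrogens = 24.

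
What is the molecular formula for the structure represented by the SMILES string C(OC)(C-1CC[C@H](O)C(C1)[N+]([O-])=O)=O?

C8H13NO5

Heavy atoms from the SMILES: 8 C, 1 N, 5 O.
Implicit hydrogens by atom environment:
  3 × C: 2 H each → 6
  3 × C: 1 H each → 3
  3 × O: no H
  1 × C: 3 H
  1 × C: no H
  1 × N (charge +1): no H
  1 × O: 1 H
  1 × O (charge -1): no H
  Total hydrogens = 13.
Molecular formula: C8H13NO5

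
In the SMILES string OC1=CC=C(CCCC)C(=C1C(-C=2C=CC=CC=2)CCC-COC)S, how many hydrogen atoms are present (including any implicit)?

30

Hydrogens are implicit in SMILES; fill each atom to its normal valence:
  7 × C: 2 H each → 14
  7 × C (aromatic): 1 H each → 7
  5 × C (aromatic): no H
  2 × C: 3 H each → 6
  1 × C: 1 H
  1 × O: 1 H
  1 × O: no H
  1 × S: 1 H
  Total hydrogens = 30.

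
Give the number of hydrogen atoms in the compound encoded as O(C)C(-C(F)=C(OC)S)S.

9

Hydrogens are implicit in SMILES; fill each atom to its normal valence:
  2 × C: 3 H each → 6
  2 × C: no H
  2 × O: no H
  2 × S: 1 H each → 2
  1 × C: 1 H
  1 × F: no H
  Total hydrogens = 9.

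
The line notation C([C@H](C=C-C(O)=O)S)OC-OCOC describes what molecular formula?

Heavy atoms from the SMILES: 8 C, 5 O, 1 S.
Implicit hydrogens by atom environment:
  4 × O: no H
  3 × C: 2 H each → 6
  3 × C: 1 H each → 3
  1 × C: 3 H
  1 × C: no H
  1 × O: 1 H
  1 × S: 1 H
  Total hydrogens = 14.
Molecular formula: C8H14O5S

C8H14O5S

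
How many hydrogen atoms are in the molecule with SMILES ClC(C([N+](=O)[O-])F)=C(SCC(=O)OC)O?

Hydrogens are implicit in SMILES; fill each atom to its normal valence:
  3 × C: no H
  3 × O: no H
  1 × C: 3 H
  1 × C: 2 H
  1 × C: 1 H
  1 × Cl: no H
  1 × F: no H
  1 × N (charge +1): no H
  1 × O: 1 H
  1 × O (charge -1): no H
  1 × S: no H
  Total hydrogens = 7.

7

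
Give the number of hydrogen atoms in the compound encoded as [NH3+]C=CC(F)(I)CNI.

8

Hydrogens are implicit in SMILES; fill each atom to its normal valence:
  2 × C: 1 H each → 2
  2 × I: no H
  1 × C: 2 H
  1 × C: no H
  1 × F: no H
  1 × N (charge +1): 3 H
  1 × N: 1 H
  Total hydrogens = 8.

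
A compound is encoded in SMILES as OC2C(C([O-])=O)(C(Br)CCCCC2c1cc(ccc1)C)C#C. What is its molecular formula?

Heavy atoms from the SMILES: 1 Br, 18 C, 3 O.
Implicit hydrogens by atom environment:
  4 × C: 2 H each → 8
  4 × C: 1 H each → 4
  4 × C (aromatic): 1 H each → 4
  3 × C: no H
  2 × C (aromatic): no H
  1 × Br: no H
  1 × C: 3 H
  1 × O: 1 H
  1 × O: no H
  1 × O (charge -1): no H
  Total hydrogens = 20.
Net charge -1.
Molecular formula: C18H20BrO3-

C18H20BrO3-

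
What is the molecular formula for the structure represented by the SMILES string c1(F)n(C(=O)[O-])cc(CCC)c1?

C8H9FNO2-

Heavy atoms from the SMILES: 8 C, 1 F, 1 N, 2 O.
Implicit hydrogens by atom environment:
  2 × C: 2 H each → 4
  2 × C (aromatic): 1 H each → 2
  2 × C (aromatic): no H
  1 × C: 3 H
  1 × C: no H
  1 × F: no H
  1 × N (aromatic): no H
  1 × O: no H
  1 × O (charge -1): no H
  Total hydrogens = 9.
Net charge -1.
Molecular formula: C8H9FNO2-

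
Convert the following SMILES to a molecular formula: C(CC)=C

Heavy atoms from the SMILES: 4 C.
Implicit hydrogens by atom environment:
  2 × C: 2 H each → 4
  1 × C: 3 H
  1 × C: 1 H
  Total hydrogens = 8.
Molecular formula: C4H8

C4H8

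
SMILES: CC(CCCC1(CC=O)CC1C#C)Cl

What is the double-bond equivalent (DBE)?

Molecular formula from the SMILES: C12H17ClO.
DoU = (2C + 2 + N − H − X)/2 = (2·12 + 2 + 0 − 17 − 1)/2 = 8/2 = 4.
(Structurally: 1 ring(s) + 3 π bond(s) = 4.)

4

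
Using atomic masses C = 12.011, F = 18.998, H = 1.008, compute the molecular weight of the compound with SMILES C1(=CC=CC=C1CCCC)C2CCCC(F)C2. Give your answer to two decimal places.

Molecular formula: C16H23F.
M = 16×12.011 + 1×18.998 + 23×1.008 = 234.36 g/mol.

234.36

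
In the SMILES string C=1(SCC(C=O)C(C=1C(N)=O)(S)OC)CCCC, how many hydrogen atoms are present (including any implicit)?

19

Hydrogens are implicit in SMILES; fill each atom to its normal valence:
  4 × C: 2 H each → 8
  4 × C: no H
  3 × O: no H
  2 × C: 3 H each → 6
  2 × C: 1 H each → 2
  1 × N: 2 H
  1 × S: 1 H
  1 × S: no H
  Total hydrogens = 19.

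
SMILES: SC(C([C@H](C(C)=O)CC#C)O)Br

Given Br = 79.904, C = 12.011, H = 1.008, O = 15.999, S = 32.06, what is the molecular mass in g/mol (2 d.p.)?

Molecular formula: C8H11BrO2S.
M = 1×79.904 + 8×12.011 + 11×1.008 + 2×15.999 + 1×32.06 = 251.14 g/mol.

251.14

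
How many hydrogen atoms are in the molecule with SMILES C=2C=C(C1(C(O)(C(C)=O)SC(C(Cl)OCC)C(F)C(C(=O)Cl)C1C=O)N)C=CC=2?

Hydrogens are implicit in SMILES; fill each atom to its normal valence:
  6 × C: 1 H each → 6
  5 × C (aromatic): 1 H each → 5
  4 × C: no H
  4 × O: no H
  2 × C: 3 H each → 6
  2 × Cl: no H
  1 × C: 2 H
  1 × C (aromatic): no H
  1 × F: no H
  1 × N: 2 H
  1 × O: 1 H
  1 × S: no H
  Total hydrogens = 22.

22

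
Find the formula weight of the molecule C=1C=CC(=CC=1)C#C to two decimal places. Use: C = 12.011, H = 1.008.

102.14

Molecular formula: C8H6.
M = 8×12.011 + 6×1.008 = 102.14 g/mol.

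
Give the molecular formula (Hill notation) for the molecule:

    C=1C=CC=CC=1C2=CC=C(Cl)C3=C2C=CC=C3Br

Heavy atoms from the SMILES: 1 Br, 16 C, 1 Cl.
Implicit hydrogens by atom environment:
  10 × C (aromatic): 1 H each → 10
  6 × C (aromatic): no H
  1 × Br: no H
  1 × Cl: no H
  Total hydrogens = 10.
Molecular formula: C16H10BrCl

C16H10BrCl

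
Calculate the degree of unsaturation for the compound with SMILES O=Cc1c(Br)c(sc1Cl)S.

Molecular formula from the SMILES: C5H2BrClOS2.
DoU = (2C + 2 + N − H − X)/2 = (2·5 + 2 + 0 − 2 − 2)/2 = 8/2 = 4.
(Structurally: 1 ring(s) + 3 π bond(s) = 4.)

4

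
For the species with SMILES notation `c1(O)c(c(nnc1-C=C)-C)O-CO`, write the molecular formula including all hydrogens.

Heavy atoms from the SMILES: 8 C, 2 N, 3 O.
Implicit hydrogens by atom environment:
  4 × C (aromatic): no H
  2 × C: 2 H each → 4
  2 × N (aromatic): no H
  2 × O: 1 H each → 2
  1 × C: 3 H
  1 × C: 1 H
  1 × O: no H
  Total hydrogens = 10.
Molecular formula: C8H10N2O3

C8H10N2O3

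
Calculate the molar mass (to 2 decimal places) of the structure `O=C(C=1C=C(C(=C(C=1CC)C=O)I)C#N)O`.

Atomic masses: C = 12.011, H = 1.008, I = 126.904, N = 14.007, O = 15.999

329.09

Molecular formula: C11H8INO3.
M = 11×12.011 + 8×1.008 + 1×126.904 + 1×14.007 + 3×15.999 = 329.09 g/mol.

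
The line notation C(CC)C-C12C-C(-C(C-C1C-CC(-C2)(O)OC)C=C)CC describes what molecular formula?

Heavy atoms from the SMILES: 19 C, 2 O.
Implicit hydrogens by atom environment:
  10 × C: 2 H each → 20
  4 × C: 1 H each → 4
  3 × C: 3 H each → 9
  2 × C: no H
  1 × O: 1 H
  1 × O: no H
  Total hydrogens = 34.
Molecular formula: C19H34O2

C19H34O2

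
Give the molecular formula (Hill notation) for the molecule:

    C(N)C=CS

Heavy atoms from the SMILES: 3 C, 1 N, 1 S.
Implicit hydrogens by atom environment:
  2 × C: 1 H each → 2
  1 × C: 2 H
  1 × N: 2 H
  1 × S: 1 H
  Total hydrogens = 7.
Molecular formula: C3H7NS

C3H7NS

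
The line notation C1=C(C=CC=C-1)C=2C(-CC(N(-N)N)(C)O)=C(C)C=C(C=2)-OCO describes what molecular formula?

C17H23N3O3

Heavy atoms from the SMILES: 17 C, 3 N, 3 O.
Implicit hydrogens by atom environment:
  7 × C (aromatic): 1 H each → 7
  5 × C (aromatic): no H
  2 × C: 3 H each → 6
  2 × C: 2 H each → 4
  2 × N: 2 H each → 4
  2 × O: 1 H each → 2
  1 × C: no H
  1 × N: no H
  1 × O: no H
  Total hydrogens = 23.
Molecular formula: C17H23N3O3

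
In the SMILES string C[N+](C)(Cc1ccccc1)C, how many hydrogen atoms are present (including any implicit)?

16

Hydrogens are implicit in SMILES; fill each atom to its normal valence:
  5 × C (aromatic): 1 H each → 5
  3 × C: 3 H each → 9
  1 × C: 2 H
  1 × C (aromatic): no H
  1 × N (charge +1): no H
  Total hydrogens = 16.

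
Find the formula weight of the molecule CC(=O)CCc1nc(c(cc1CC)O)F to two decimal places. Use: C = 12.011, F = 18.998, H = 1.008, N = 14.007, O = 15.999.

Molecular formula: C11H14FNO2.
M = 11×12.011 + 1×18.998 + 14×1.008 + 1×14.007 + 2×15.999 = 211.24 g/mol.

211.24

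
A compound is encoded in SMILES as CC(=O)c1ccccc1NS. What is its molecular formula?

C8H9NOS

Heavy atoms from the SMILES: 8 C, 1 N, 1 O, 1 S.
Implicit hydrogens by atom environment:
  4 × C (aromatic): 1 H each → 4
  2 × C (aromatic): no H
  1 × C: 3 H
  1 × C: no H
  1 × N: 1 H
  1 × O: no H
  1 × S: 1 H
  Total hydrogens = 9.
Molecular formula: C8H9NOS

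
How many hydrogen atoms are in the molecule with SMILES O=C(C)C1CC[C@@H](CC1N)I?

Hydrogens are implicit in SMILES; fill each atom to its normal valence:
  3 × C: 2 H each → 6
  3 × C: 1 H each → 3
  1 × C: 3 H
  1 × C: no H
  1 × I: no H
  1 × N: 2 H
  1 × O: no H
  Total hydrogens = 14.

14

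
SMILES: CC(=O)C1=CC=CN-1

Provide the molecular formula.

Heavy atoms from the SMILES: 6 C, 1 N, 1 O.
Implicit hydrogens by atom environment:
  3 × C (aromatic): 1 H each → 3
  1 × C: 3 H
  1 × C (aromatic): no H
  1 × C: no H
  1 × N (aromatic): 1 H
  1 × O: no H
  Total hydrogens = 7.
Molecular formula: C6H7NO

C6H7NO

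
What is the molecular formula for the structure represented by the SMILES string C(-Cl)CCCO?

C4H9ClO

Heavy atoms from the SMILES: 4 C, 1 Cl, 1 O.
Implicit hydrogens by atom environment:
  4 × C: 2 H each → 8
  1 × Cl: no H
  1 × O: 1 H
  Total hydrogens = 9.
Molecular formula: C4H9ClO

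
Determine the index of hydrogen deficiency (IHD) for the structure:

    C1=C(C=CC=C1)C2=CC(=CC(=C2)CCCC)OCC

Molecular formula from the SMILES: C18H22O.
DoU = (2C + 2 + N − H − X)/2 = (2·18 + 2 + 0 − 22 − 0)/2 = 16/2 = 8.
(Structurally: 2 ring(s) + 6 π bond(s) = 8.)

8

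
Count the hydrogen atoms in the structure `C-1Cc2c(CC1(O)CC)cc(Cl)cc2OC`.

17

Hydrogens are implicit in SMILES; fill each atom to its normal valence:
  4 × C: 2 H each → 8
  4 × C (aromatic): no H
  2 × C: 3 H each → 6
  2 × C (aromatic): 1 H each → 2
  1 × C: no H
  1 × Cl: no H
  1 × O: 1 H
  1 × O: no H
  Total hydrogens = 17.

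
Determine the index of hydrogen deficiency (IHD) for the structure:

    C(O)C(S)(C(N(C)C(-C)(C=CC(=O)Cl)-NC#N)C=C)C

5

Molecular formula from the SMILES: C13H20ClN3O2S.
DoU = (2C + 2 + N − H − X)/2 = (2·13 + 2 + 3 − 20 − 1)/2 = 10/2 = 5.
(Structurally: 0 ring(s) + 5 π bond(s) = 5.)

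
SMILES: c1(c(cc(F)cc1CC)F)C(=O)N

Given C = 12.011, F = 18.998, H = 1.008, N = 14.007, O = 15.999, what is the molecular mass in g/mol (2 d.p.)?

185.17

Molecular formula: C9H9F2NO.
M = 9×12.011 + 2×18.998 + 9×1.008 + 1×14.007 + 1×15.999 = 185.17 g/mol.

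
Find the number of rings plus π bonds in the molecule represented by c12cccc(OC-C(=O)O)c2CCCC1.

6

Molecular formula from the SMILES: C12H14O3.
DoU = (2C + 2 + N − H − X)/2 = (2·12 + 2 + 0 − 14 − 0)/2 = 12/2 = 6.
(Structurally: 2 ring(s) + 4 π bond(s) = 6.)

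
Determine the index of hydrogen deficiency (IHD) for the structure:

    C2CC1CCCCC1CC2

2

Molecular formula from the SMILES: C10H18.
DoU = (2C + 2 + N − H − X)/2 = (2·10 + 2 + 0 − 18 − 0)/2 = 4/2 = 2.
(Structurally: 2 ring(s) + 0 π bond(s) = 2.)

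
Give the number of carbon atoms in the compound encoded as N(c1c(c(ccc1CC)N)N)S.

8

The symbol for carbon appears 8 times in the SMILES. Lowercase c denotes aromatic carbon and counts toward C.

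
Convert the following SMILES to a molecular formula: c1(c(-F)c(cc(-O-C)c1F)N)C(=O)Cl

Heavy atoms from the SMILES: 8 C, 1 Cl, 2 F, 1 N, 2 O.
Implicit hydrogens by atom environment:
  5 × C (aromatic): no H
  2 × F: no H
  2 × O: no H
  1 × C: 3 H
  1 × C (aromatic): 1 H
  1 × C: no H
  1 × Cl: no H
  1 × N: 2 H
  Total hydrogens = 6.
Molecular formula: C8H6ClF2NO2

C8H6ClF2NO2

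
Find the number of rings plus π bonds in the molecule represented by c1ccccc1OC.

Molecular formula from the SMILES: C7H8O.
DoU = (2C + 2 + N − H − X)/2 = (2·7 + 2 + 0 − 8 − 0)/2 = 8/2 = 4.
(Structurally: 1 ring(s) + 3 π bond(s) = 4.)

4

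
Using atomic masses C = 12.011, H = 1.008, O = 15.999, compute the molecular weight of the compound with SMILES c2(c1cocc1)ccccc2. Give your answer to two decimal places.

Molecular formula: C10H8O.
M = 10×12.011 + 8×1.008 + 1×15.999 = 144.17 g/mol.

144.17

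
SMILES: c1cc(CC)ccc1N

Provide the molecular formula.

C8H11N

Heavy atoms from the SMILES: 8 C, 1 N.
Implicit hydrogens by atom environment:
  4 × C (aromatic): 1 H each → 4
  2 × C (aromatic): no H
  1 × C: 3 H
  1 × C: 2 H
  1 × N: 2 H
  Total hydrogens = 11.
Molecular formula: C8H11N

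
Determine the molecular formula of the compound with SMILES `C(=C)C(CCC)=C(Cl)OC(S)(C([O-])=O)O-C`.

C10H14ClO4S-

Heavy atoms from the SMILES: 10 C, 1 Cl, 4 O, 1 S.
Implicit hydrogens by atom environment:
  4 × C: no H
  3 × C: 2 H each → 6
  3 × O: no H
  2 × C: 3 H each → 6
  1 × C: 1 H
  1 × Cl: no H
  1 × O (charge -1): no H
  1 × S: 1 H
  Total hydrogens = 14.
Net charge -1.
Molecular formula: C10H14ClO4S-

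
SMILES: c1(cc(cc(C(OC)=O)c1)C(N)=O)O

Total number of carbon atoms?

The symbol for carbon appears 9 times in the SMILES. Lowercase c denotes aromatic carbon and counts toward C.

9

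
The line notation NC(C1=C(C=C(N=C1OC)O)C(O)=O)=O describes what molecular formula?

C8H8N2O5

Heavy atoms from the SMILES: 8 C, 2 N, 5 O.
Implicit hydrogens by atom environment:
  4 × C (aromatic): no H
  3 × O: no H
  2 × C: no H
  2 × O: 1 H each → 2
  1 × C: 3 H
  1 × C (aromatic): 1 H
  1 × N: 2 H
  1 × N (aromatic): no H
  Total hydrogens = 8.
Molecular formula: C8H8N2O5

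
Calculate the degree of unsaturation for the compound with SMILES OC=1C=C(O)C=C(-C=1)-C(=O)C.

Molecular formula from the SMILES: C8H8O3.
DoU = (2C + 2 + N − H − X)/2 = (2·8 + 2 + 0 − 8 − 0)/2 = 10/2 = 5.
(Structurally: 1 ring(s) + 4 π bond(s) = 5.)

5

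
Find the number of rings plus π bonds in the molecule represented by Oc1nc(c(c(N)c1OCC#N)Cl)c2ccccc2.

Molecular formula from the SMILES: C13H10ClN3O2.
DoU = (2C + 2 + N − H − X)/2 = (2·13 + 2 + 3 − 10 − 1)/2 = 20/2 = 10.
(Structurally: 2 ring(s) + 8 π bond(s) = 10.)

10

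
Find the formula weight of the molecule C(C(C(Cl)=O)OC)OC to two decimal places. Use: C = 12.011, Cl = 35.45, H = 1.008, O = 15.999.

152.57

Molecular formula: C5H9ClO3.
M = 5×12.011 + 1×35.45 + 9×1.008 + 3×15.999 = 152.57 g/mol.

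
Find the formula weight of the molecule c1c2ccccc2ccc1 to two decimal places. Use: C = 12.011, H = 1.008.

128.17

Molecular formula: C10H8.
M = 10×12.011 + 8×1.008 = 128.17 g/mol.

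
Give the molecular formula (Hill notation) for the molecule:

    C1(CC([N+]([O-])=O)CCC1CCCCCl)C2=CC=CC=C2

Heavy atoms from the SMILES: 16 C, 1 Cl, 1 N, 2 O.
Implicit hydrogens by atom environment:
  7 × C: 2 H each → 14
  5 × C (aromatic): 1 H each → 5
  3 × C: 1 H each → 3
  1 × C (aromatic): no H
  1 × Cl: no H
  1 × N (charge +1): no H
  1 × O: no H
  1 × O (charge -1): no H
  Total hydrogens = 22.
Molecular formula: C16H22ClNO2

C16H22ClNO2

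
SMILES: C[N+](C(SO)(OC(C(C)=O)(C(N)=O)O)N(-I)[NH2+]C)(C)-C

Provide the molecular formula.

Heavy atoms from the SMILES: 9 C, 1 I, 4 N, 5 O, 1 S.
Implicit hydrogens by atom environment:
  5 × C: 3 H each → 15
  4 × C: no H
  3 × O: no H
  2 × O: 1 H each → 2
  1 × I: no H
  1 × N (charge +1): 2 H
  1 × N: 2 H
  1 × N: no H
  1 × N (charge +1): no H
  1 × S: no H
  Total hydrogens = 21.
Net charge +2.
Molecular formula: [C9H21IN4O5S]2+

[C9H21IN4O5S]2+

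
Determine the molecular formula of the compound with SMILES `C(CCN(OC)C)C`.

C6H15NO

Heavy atoms from the SMILES: 6 C, 1 N, 1 O.
Implicit hydrogens by atom environment:
  3 × C: 3 H each → 9
  3 × C: 2 H each → 6
  1 × N: no H
  1 × O: no H
  Total hydrogens = 15.
Molecular formula: C6H15NO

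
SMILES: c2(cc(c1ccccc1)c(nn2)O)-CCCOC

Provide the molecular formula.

C14H16N2O2

Heavy atoms from the SMILES: 14 C, 2 N, 2 O.
Implicit hydrogens by atom environment:
  6 × C (aromatic): 1 H each → 6
  4 × C (aromatic): no H
  3 × C: 2 H each → 6
  2 × N (aromatic): no H
  1 × C: 3 H
  1 × O: 1 H
  1 × O: no H
  Total hydrogens = 16.
Molecular formula: C14H16N2O2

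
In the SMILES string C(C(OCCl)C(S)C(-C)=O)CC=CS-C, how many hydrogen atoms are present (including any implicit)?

17

Hydrogens are implicit in SMILES; fill each atom to its normal valence:
  4 × C: 1 H each → 4
  3 × C: 2 H each → 6
  2 × C: 3 H each → 6
  2 × O: no H
  1 × C: no H
  1 × Cl: no H
  1 × S: 1 H
  1 × S: no H
  Total hydrogens = 17.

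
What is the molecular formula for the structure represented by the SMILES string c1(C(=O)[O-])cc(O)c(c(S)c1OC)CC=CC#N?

Heavy atoms from the SMILES: 12 C, 1 N, 4 O, 1 S.
Implicit hydrogens by atom environment:
  5 × C (aromatic): no H
  2 × C: 1 H each → 2
  2 × C: no H
  2 × O: no H
  1 × C: 3 H
  1 × C: 2 H
  1 × C (aromatic): 1 H
  1 × N: no H
  1 × O: 1 H
  1 × O (charge -1): no H
  1 × S: 1 H
  Total hydrogens = 10.
Net charge -1.
Molecular formula: C12H10NO4S-

C12H10NO4S-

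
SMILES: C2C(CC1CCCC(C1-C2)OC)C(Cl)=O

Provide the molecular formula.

Heavy atoms from the SMILES: 12 C, 1 Cl, 2 O.
Implicit hydrogens by atom environment:
  6 × C: 2 H each → 12
  4 × C: 1 H each → 4
  2 × O: no H
  1 × C: 3 H
  1 × C: no H
  1 × Cl: no H
  Total hydrogens = 19.
Molecular formula: C12H19ClO2

C12H19ClO2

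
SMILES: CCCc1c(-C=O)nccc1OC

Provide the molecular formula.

C10H13NO2

Heavy atoms from the SMILES: 10 C, 1 N, 2 O.
Implicit hydrogens by atom environment:
  3 × C (aromatic): no H
  2 × C: 3 H each → 6
  2 × C: 2 H each → 4
  2 × C (aromatic): 1 H each → 2
  2 × O: no H
  1 × C: 1 H
  1 × N (aromatic): no H
  Total hydrogens = 13.
Molecular formula: C10H13NO2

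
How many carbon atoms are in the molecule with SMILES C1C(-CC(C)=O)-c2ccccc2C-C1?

The symbol for carbon appears 13 times in the SMILES. Lowercase c denotes aromatic carbon and counts toward C.

13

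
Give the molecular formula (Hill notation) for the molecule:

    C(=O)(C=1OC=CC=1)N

Heavy atoms from the SMILES: 5 C, 1 N, 2 O.
Implicit hydrogens by atom environment:
  3 × C (aromatic): 1 H each → 3
  1 × C (aromatic): no H
  1 × C: no H
  1 × N: 2 H
  1 × O (aromatic): no H
  1 × O: no H
  Total hydrogens = 5.
Molecular formula: C5H5NO2

C5H5NO2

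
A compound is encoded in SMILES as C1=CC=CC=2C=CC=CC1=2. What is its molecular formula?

C10H8

Heavy atoms from the SMILES: 10 C.
Implicit hydrogens by atom environment:
  8 × C (aromatic): 1 H each → 8
  2 × C (aromatic): no H
  Total hydrogens = 8.
Molecular formula: C10H8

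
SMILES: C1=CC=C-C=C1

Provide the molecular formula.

C6H6

Heavy atoms from the SMILES: 6 C.
Implicit hydrogens by atom environment:
  6 × C (aromatic): 1 H each → 6
  Total hydrogens = 6.
Molecular formula: C6H6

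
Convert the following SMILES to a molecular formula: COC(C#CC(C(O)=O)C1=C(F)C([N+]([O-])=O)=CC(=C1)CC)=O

Heavy atoms from the SMILES: 14 C, 1 F, 1 N, 6 O.
Implicit hydrogens by atom environment:
  4 × C (aromatic): no H
  4 × C: no H
  4 × O: no H
  2 × C: 3 H each → 6
  2 × C (aromatic): 1 H each → 2
  1 × C: 2 H
  1 × C: 1 H
  1 × F: no H
  1 × N (charge +1): no H
  1 × O: 1 H
  1 × O (charge -1): no H
  Total hydrogens = 12.
Molecular formula: C14H12FNO6

C14H12FNO6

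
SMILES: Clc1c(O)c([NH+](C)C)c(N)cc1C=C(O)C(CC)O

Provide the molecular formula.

Heavy atoms from the SMILES: 13 C, 1 Cl, 2 N, 3 O.
Implicit hydrogens by atom environment:
  5 × C (aromatic): no H
  3 × C: 3 H each → 9
  3 × O: 1 H each → 3
  2 × C: 1 H each → 2
  1 × C: 2 H
  1 × C (aromatic): 1 H
  1 × C: no H
  1 × Cl: no H
  1 × N: 2 H
  1 × N (charge +1): 1 H
  Total hydrogens = 20.
Net charge +1.
Molecular formula: C13H20ClN2O3+

C13H20ClN2O3+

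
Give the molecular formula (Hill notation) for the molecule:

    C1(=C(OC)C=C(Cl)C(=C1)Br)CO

Heavy atoms from the SMILES: 1 Br, 8 C, 1 Cl, 2 O.
Implicit hydrogens by atom environment:
  4 × C (aromatic): no H
  2 × C (aromatic): 1 H each → 2
  1 × Br: no H
  1 × C: 3 H
  1 × C: 2 H
  1 × Cl: no H
  1 × O: 1 H
  1 × O: no H
  Total hydrogens = 8.
Molecular formula: C8H8BrClO2

C8H8BrClO2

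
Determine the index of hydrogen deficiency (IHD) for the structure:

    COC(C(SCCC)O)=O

1

Molecular formula from the SMILES: C6H12O3S.
DoU = (2C + 2 + N − H − X)/2 = (2·6 + 2 + 0 − 12 − 0)/2 = 2/2 = 1.
(Structurally: 0 ring(s) + 1 π bond(s) = 1.)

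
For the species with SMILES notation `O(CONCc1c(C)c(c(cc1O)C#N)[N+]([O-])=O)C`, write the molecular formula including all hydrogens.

Heavy atoms from the SMILES: 11 C, 3 N, 5 O.
Implicit hydrogens by atom environment:
  5 × C (aromatic): no H
  3 × O: no H
  2 × C: 3 H each → 6
  2 × C: 2 H each → 4
  1 × C (aromatic): 1 H
  1 × C: no H
  1 × N: 1 H
  1 × N: no H
  1 × N (charge +1): no H
  1 × O: 1 H
  1 × O (charge -1): no H
  Total hydrogens = 13.
Molecular formula: C11H13N3O5

C11H13N3O5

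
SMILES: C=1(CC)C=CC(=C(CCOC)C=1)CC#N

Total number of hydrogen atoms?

Hydrogens are implicit in SMILES; fill each atom to its normal valence:
  4 × C: 2 H each → 8
  3 × C (aromatic): 1 H each → 3
  3 × C (aromatic): no H
  2 × C: 3 H each → 6
  1 × C: no H
  1 × N: no H
  1 × O: no H
  Total hydrogens = 17.

17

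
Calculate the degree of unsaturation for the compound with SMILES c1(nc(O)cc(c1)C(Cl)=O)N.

5

Molecular formula from the SMILES: C6H5ClN2O2.
DoU = (2C + 2 + N − H − X)/2 = (2·6 + 2 + 2 − 5 − 1)/2 = 10/2 = 5.
(Structurally: 1 ring(s) + 4 π bond(s) = 5.)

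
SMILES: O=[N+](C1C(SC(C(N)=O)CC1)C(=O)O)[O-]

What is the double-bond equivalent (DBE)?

Molecular formula from the SMILES: C7H10N2O5S.
DoU = (2C + 2 + N − H − X)/2 = (2·7 + 2 + 2 − 10 − 0)/2 = 8/2 = 4.
(Structurally: 1 ring(s) + 3 π bond(s) = 4.)

4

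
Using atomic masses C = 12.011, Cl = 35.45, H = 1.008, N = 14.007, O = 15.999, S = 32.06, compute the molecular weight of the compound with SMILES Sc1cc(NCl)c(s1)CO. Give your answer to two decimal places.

Molecular formula: C5H6ClNOS2.
M = 5×12.011 + 1×35.45 + 6×1.008 + 1×14.007 + 1×15.999 + 2×32.06 = 195.68 g/mol.

195.68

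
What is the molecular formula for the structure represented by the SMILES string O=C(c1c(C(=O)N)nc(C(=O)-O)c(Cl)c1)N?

Heavy atoms from the SMILES: 8 C, 1 Cl, 3 N, 4 O.
Implicit hydrogens by atom environment:
  4 × C (aromatic): no H
  3 × C: no H
  3 × O: no H
  2 × N: 2 H each → 4
  1 × C (aromatic): 1 H
  1 × Cl: no H
  1 × N (aromatic): no H
  1 × O: 1 H
  Total hydrogens = 6.
Molecular formula: C8H6ClN3O4

C8H6ClN3O4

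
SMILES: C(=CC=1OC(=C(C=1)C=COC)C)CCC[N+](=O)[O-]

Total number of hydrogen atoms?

Hydrogens are implicit in SMILES; fill each atom to its normal valence:
  4 × C: 1 H each → 4
  3 × C: 2 H each → 6
  3 × C (aromatic): no H
  2 × C: 3 H each → 6
  2 × O: no H
  1 × C (aromatic): 1 H
  1 × N (charge +1): no H
  1 × O (aromatic): no H
  1 × O (charge -1): no H
  Total hydrogens = 17.

17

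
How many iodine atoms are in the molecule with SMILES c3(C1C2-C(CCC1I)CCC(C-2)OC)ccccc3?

1

The symbol for iodine appears 1 time in the SMILES.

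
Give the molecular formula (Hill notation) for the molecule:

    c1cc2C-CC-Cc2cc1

Heavy atoms from the SMILES: 10 C.
Implicit hydrogens by atom environment:
  4 × C: 2 H each → 8
  4 × C (aromatic): 1 H each → 4
  2 × C (aromatic): no H
  Total hydrogens = 12.
Molecular formula: C10H12

C10H12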